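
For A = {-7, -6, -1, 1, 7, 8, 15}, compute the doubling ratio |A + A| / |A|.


|A| = 7.
Compute A + A by enumerating all 49 pairs.
A + A = {-14, -13, -12, -8, -7, -6, -5, -2, 0, 1, 2, 6, 7, 8, 9, 14, 15, 16, 22, 23, 30}, so |A + A| = 21.
K = |A + A| / |A| = 21/7 = 3/1 ≈ 3.0000.
Reference: AP of size 7 gives K = 13/7 ≈ 1.8571; a fully generic set of size 7 gives K ≈ 4.0000.

|A| = 7, |A + A| = 21, K = 21/7 = 3/1.


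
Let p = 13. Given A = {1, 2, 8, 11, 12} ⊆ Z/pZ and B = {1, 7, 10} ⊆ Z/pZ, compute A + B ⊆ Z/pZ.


Work in Z/13Z: reduce every sum a + b modulo 13.
Enumerate all 15 pairs:
a = 1: 1+1=2, 1+7=8, 1+10=11
a = 2: 2+1=3, 2+7=9, 2+10=12
a = 8: 8+1=9, 8+7=2, 8+10=5
a = 11: 11+1=12, 11+7=5, 11+10=8
a = 12: 12+1=0, 12+7=6, 12+10=9
Distinct residues collected: {0, 2, 3, 5, 6, 8, 9, 11, 12}
|A + B| = 9 (out of 13 total residues).

A + B = {0, 2, 3, 5, 6, 8, 9, 11, 12}


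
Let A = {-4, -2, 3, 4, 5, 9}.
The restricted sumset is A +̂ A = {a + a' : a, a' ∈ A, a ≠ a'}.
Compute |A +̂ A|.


Restricted sumset: A +̂ A = {a + a' : a ∈ A, a' ∈ A, a ≠ a'}.
Equivalently, take A + A and drop any sum 2a that is achievable ONLY as a + a for a ∈ A (i.e. sums representable only with equal summands).
Enumerate pairs (a, a') with a < a' (symmetric, so each unordered pair gives one sum; this covers all a ≠ a'):
  -4 + -2 = -6
  -4 + 3 = -1
  -4 + 4 = 0
  -4 + 5 = 1
  -4 + 9 = 5
  -2 + 3 = 1
  -2 + 4 = 2
  -2 + 5 = 3
  -2 + 9 = 7
  3 + 4 = 7
  3 + 5 = 8
  3 + 9 = 12
  4 + 5 = 9
  4 + 9 = 13
  5 + 9 = 14
Collected distinct sums: {-6, -1, 0, 1, 2, 3, 5, 7, 8, 9, 12, 13, 14}
|A +̂ A| = 13
(Reference bound: |A +̂ A| ≥ 2|A| - 3 for |A| ≥ 2, with |A| = 6 giving ≥ 9.)

|A +̂ A| = 13


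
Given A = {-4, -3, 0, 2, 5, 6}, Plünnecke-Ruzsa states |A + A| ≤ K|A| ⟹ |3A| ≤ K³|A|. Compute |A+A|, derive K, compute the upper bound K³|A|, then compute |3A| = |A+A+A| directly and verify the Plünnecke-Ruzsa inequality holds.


|A| = 6.
Step 1: Compute A + A by enumerating all 36 pairs.
A + A = {-8, -7, -6, -4, -3, -2, -1, 0, 1, 2, 3, 4, 5, 6, 7, 8, 10, 11, 12}, so |A + A| = 19.
Step 2: Doubling constant K = |A + A|/|A| = 19/6 = 19/6 ≈ 3.1667.
Step 3: Plünnecke-Ruzsa gives |3A| ≤ K³·|A| = (3.1667)³ · 6 ≈ 190.5278.
Step 4: Compute 3A = A + A + A directly by enumerating all triples (a,b,c) ∈ A³; |3A| = 31.
Step 5: Check 31 ≤ 190.5278? Yes ✓.

K = 19/6, Plünnecke-Ruzsa bound K³|A| ≈ 190.5278, |3A| = 31, inequality holds.


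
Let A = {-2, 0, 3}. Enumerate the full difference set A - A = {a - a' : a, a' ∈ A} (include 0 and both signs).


A - A = {a - a' : a, a' ∈ A}.
Compute a - a' for each ordered pair (a, a'):
a = -2: -2--2=0, -2-0=-2, -2-3=-5
a = 0: 0--2=2, 0-0=0, 0-3=-3
a = 3: 3--2=5, 3-0=3, 3-3=0
Collecting distinct values (and noting 0 appears from a-a):
A - A = {-5, -3, -2, 0, 2, 3, 5}
|A - A| = 7

A - A = {-5, -3, -2, 0, 2, 3, 5}


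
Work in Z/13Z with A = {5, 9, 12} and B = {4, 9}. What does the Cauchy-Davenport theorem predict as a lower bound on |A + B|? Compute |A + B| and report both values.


Cauchy-Davenport: |A + B| ≥ min(p, |A| + |B| - 1) for A, B nonempty in Z/pZ.
|A| = 3, |B| = 2, p = 13.
CD lower bound = min(13, 3 + 2 - 1) = min(13, 4) = 4.
Compute A + B mod 13 directly:
a = 5: 5+4=9, 5+9=1
a = 9: 9+4=0, 9+9=5
a = 12: 12+4=3, 12+9=8
A + B = {0, 1, 3, 5, 8, 9}, so |A + B| = 6.
Verify: 6 ≥ 4? Yes ✓.

CD lower bound = 4, actual |A + B| = 6.


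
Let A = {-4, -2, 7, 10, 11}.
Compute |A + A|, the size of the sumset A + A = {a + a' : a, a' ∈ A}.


A + A = {a + a' : a, a' ∈ A}; |A| = 5.
General bounds: 2|A| - 1 ≤ |A + A| ≤ |A|(|A|+1)/2, i.e. 9 ≤ |A + A| ≤ 15.
Lower bound 2|A|-1 is attained iff A is an arithmetic progression.
Enumerate sums a + a' for a ≤ a' (symmetric, so this suffices):
a = -4: -4+-4=-8, -4+-2=-6, -4+7=3, -4+10=6, -4+11=7
a = -2: -2+-2=-4, -2+7=5, -2+10=8, -2+11=9
a = 7: 7+7=14, 7+10=17, 7+11=18
a = 10: 10+10=20, 10+11=21
a = 11: 11+11=22
Distinct sums: {-8, -6, -4, 3, 5, 6, 7, 8, 9, 14, 17, 18, 20, 21, 22}
|A + A| = 15

|A + A| = 15


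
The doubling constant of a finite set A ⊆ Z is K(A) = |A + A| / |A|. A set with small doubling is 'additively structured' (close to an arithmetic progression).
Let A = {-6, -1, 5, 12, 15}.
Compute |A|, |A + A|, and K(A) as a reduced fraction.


|A| = 5.
Compute A + A by enumerating all 25 pairs.
A + A = {-12, -7, -2, -1, 4, 6, 9, 10, 11, 14, 17, 20, 24, 27, 30}, so |A + A| = 15.
K = |A + A| / |A| = 15/5 = 3/1 ≈ 3.0000.
Reference: AP of size 5 gives K = 9/5 ≈ 1.8000; a fully generic set of size 5 gives K ≈ 3.0000.

|A| = 5, |A + A| = 15, K = 15/5 = 3/1.


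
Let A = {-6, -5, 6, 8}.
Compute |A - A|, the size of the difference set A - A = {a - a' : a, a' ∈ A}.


A - A = {a - a' : a, a' ∈ A}; |A| = 4.
Bounds: 2|A|-1 ≤ |A - A| ≤ |A|² - |A| + 1, i.e. 7 ≤ |A - A| ≤ 13.
Note: 0 ∈ A - A always (from a - a). The set is symmetric: if d ∈ A - A then -d ∈ A - A.
Enumerate nonzero differences d = a - a' with a > a' (then include -d):
Positive differences: {1, 2, 11, 12, 13, 14}
Full difference set: {0} ∪ (positive diffs) ∪ (negative diffs).
|A - A| = 1 + 2·6 = 13 (matches direct enumeration: 13).

|A - A| = 13


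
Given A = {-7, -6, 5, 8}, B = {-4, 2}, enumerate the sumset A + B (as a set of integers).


A + B = {a + b : a ∈ A, b ∈ B}.
Enumerate all |A|·|B| = 4·2 = 8 pairs (a, b) and collect distinct sums.
a = -7: -7+-4=-11, -7+2=-5
a = -6: -6+-4=-10, -6+2=-4
a = 5: 5+-4=1, 5+2=7
a = 8: 8+-4=4, 8+2=10
Collecting distinct sums: A + B = {-11, -10, -5, -4, 1, 4, 7, 10}
|A + B| = 8

A + B = {-11, -10, -5, -4, 1, 4, 7, 10}


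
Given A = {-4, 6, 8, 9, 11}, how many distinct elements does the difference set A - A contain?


A - A = {a - a' : a, a' ∈ A}; |A| = 5.
Bounds: 2|A|-1 ≤ |A - A| ≤ |A|² - |A| + 1, i.e. 9 ≤ |A - A| ≤ 21.
Note: 0 ∈ A - A always (from a - a). The set is symmetric: if d ∈ A - A then -d ∈ A - A.
Enumerate nonzero differences d = a - a' with a > a' (then include -d):
Positive differences: {1, 2, 3, 5, 10, 12, 13, 15}
Full difference set: {0} ∪ (positive diffs) ∪ (negative diffs).
|A - A| = 1 + 2·8 = 17 (matches direct enumeration: 17).

|A - A| = 17


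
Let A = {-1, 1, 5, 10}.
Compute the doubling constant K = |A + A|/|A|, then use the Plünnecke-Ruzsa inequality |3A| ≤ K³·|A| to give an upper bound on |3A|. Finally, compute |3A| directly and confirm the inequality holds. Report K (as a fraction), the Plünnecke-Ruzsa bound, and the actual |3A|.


|A| = 4.
Step 1: Compute A + A by enumerating all 16 pairs.
A + A = {-2, 0, 2, 4, 6, 9, 10, 11, 15, 20}, so |A + A| = 10.
Step 2: Doubling constant K = |A + A|/|A| = 10/4 = 10/4 ≈ 2.5000.
Step 3: Plünnecke-Ruzsa gives |3A| ≤ K³·|A| = (2.5000)³ · 4 ≈ 62.5000.
Step 4: Compute 3A = A + A + A directly by enumerating all triples (a,b,c) ∈ A³; |3A| = 19.
Step 5: Check 19 ≤ 62.5000? Yes ✓.

K = 10/4, Plünnecke-Ruzsa bound K³|A| ≈ 62.5000, |3A| = 19, inequality holds.


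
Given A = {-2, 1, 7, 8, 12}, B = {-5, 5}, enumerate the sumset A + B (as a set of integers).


A + B = {a + b : a ∈ A, b ∈ B}.
Enumerate all |A|·|B| = 5·2 = 10 pairs (a, b) and collect distinct sums.
a = -2: -2+-5=-7, -2+5=3
a = 1: 1+-5=-4, 1+5=6
a = 7: 7+-5=2, 7+5=12
a = 8: 8+-5=3, 8+5=13
a = 12: 12+-5=7, 12+5=17
Collecting distinct sums: A + B = {-7, -4, 2, 3, 6, 7, 12, 13, 17}
|A + B| = 9

A + B = {-7, -4, 2, 3, 6, 7, 12, 13, 17}


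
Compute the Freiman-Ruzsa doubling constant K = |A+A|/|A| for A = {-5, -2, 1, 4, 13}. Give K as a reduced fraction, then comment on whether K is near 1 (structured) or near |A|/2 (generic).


|A| = 5.
Compute A + A by enumerating all 25 pairs.
A + A = {-10, -7, -4, -1, 2, 5, 8, 11, 14, 17, 26}, so |A + A| = 11.
K = |A + A| / |A| = 11/5 (already in lowest terms) ≈ 2.2000.
Reference: AP of size 5 gives K = 9/5 ≈ 1.8000; a fully generic set of size 5 gives K ≈ 3.0000.

|A| = 5, |A + A| = 11, K = 11/5.


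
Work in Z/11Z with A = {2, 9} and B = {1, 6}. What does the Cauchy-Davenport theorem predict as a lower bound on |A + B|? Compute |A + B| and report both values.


Cauchy-Davenport: |A + B| ≥ min(p, |A| + |B| - 1) for A, B nonempty in Z/pZ.
|A| = 2, |B| = 2, p = 11.
CD lower bound = min(11, 2 + 2 - 1) = min(11, 3) = 3.
Compute A + B mod 11 directly:
a = 2: 2+1=3, 2+6=8
a = 9: 9+1=10, 9+6=4
A + B = {3, 4, 8, 10}, so |A + B| = 4.
Verify: 4 ≥ 3? Yes ✓.

CD lower bound = 3, actual |A + B| = 4.


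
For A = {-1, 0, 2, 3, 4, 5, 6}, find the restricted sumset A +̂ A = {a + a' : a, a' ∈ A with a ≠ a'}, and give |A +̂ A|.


Restricted sumset: A +̂ A = {a + a' : a ∈ A, a' ∈ A, a ≠ a'}.
Equivalently, take A + A and drop any sum 2a that is achievable ONLY as a + a for a ∈ A (i.e. sums representable only with equal summands).
Enumerate pairs (a, a') with a < a' (symmetric, so each unordered pair gives one sum; this covers all a ≠ a'):
  -1 + 0 = -1
  -1 + 2 = 1
  -1 + 3 = 2
  -1 + 4 = 3
  -1 + 5 = 4
  -1 + 6 = 5
  0 + 2 = 2
  0 + 3 = 3
  0 + 4 = 4
  0 + 5 = 5
  0 + 6 = 6
  2 + 3 = 5
  2 + 4 = 6
  2 + 5 = 7
  2 + 6 = 8
  3 + 4 = 7
  3 + 5 = 8
  3 + 6 = 9
  4 + 5 = 9
  4 + 6 = 10
  5 + 6 = 11
Collected distinct sums: {-1, 1, 2, 3, 4, 5, 6, 7, 8, 9, 10, 11}
|A +̂ A| = 12
(Reference bound: |A +̂ A| ≥ 2|A| - 3 for |A| ≥ 2, with |A| = 7 giving ≥ 11.)

|A +̂ A| = 12


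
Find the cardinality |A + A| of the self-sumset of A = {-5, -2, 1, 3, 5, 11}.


A + A = {a + a' : a, a' ∈ A}; |A| = 6.
General bounds: 2|A| - 1 ≤ |A + A| ≤ |A|(|A|+1)/2, i.e. 11 ≤ |A + A| ≤ 21.
Lower bound 2|A|-1 is attained iff A is an arithmetic progression.
Enumerate sums a + a' for a ≤ a' (symmetric, so this suffices):
a = -5: -5+-5=-10, -5+-2=-7, -5+1=-4, -5+3=-2, -5+5=0, -5+11=6
a = -2: -2+-2=-4, -2+1=-1, -2+3=1, -2+5=3, -2+11=9
a = 1: 1+1=2, 1+3=4, 1+5=6, 1+11=12
a = 3: 3+3=6, 3+5=8, 3+11=14
a = 5: 5+5=10, 5+11=16
a = 11: 11+11=22
Distinct sums: {-10, -7, -4, -2, -1, 0, 1, 2, 3, 4, 6, 8, 9, 10, 12, 14, 16, 22}
|A + A| = 18

|A + A| = 18


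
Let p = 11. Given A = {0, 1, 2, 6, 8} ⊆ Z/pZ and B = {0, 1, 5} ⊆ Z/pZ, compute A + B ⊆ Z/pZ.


Work in Z/11Z: reduce every sum a + b modulo 11.
Enumerate all 15 pairs:
a = 0: 0+0=0, 0+1=1, 0+5=5
a = 1: 1+0=1, 1+1=2, 1+5=6
a = 2: 2+0=2, 2+1=3, 2+5=7
a = 6: 6+0=6, 6+1=7, 6+5=0
a = 8: 8+0=8, 8+1=9, 8+5=2
Distinct residues collected: {0, 1, 2, 3, 5, 6, 7, 8, 9}
|A + B| = 9 (out of 11 total residues).

A + B = {0, 1, 2, 3, 5, 6, 7, 8, 9}


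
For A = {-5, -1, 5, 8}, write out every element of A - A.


A - A = {a - a' : a, a' ∈ A}.
Compute a - a' for each ordered pair (a, a'):
a = -5: -5--5=0, -5--1=-4, -5-5=-10, -5-8=-13
a = -1: -1--5=4, -1--1=0, -1-5=-6, -1-8=-9
a = 5: 5--5=10, 5--1=6, 5-5=0, 5-8=-3
a = 8: 8--5=13, 8--1=9, 8-5=3, 8-8=0
Collecting distinct values (and noting 0 appears from a-a):
A - A = {-13, -10, -9, -6, -4, -3, 0, 3, 4, 6, 9, 10, 13}
|A - A| = 13

A - A = {-13, -10, -9, -6, -4, -3, 0, 3, 4, 6, 9, 10, 13}


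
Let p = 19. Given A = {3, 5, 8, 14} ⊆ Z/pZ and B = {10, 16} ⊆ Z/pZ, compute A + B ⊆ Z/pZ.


Work in Z/19Z: reduce every sum a + b modulo 19.
Enumerate all 8 pairs:
a = 3: 3+10=13, 3+16=0
a = 5: 5+10=15, 5+16=2
a = 8: 8+10=18, 8+16=5
a = 14: 14+10=5, 14+16=11
Distinct residues collected: {0, 2, 5, 11, 13, 15, 18}
|A + B| = 7 (out of 19 total residues).

A + B = {0, 2, 5, 11, 13, 15, 18}


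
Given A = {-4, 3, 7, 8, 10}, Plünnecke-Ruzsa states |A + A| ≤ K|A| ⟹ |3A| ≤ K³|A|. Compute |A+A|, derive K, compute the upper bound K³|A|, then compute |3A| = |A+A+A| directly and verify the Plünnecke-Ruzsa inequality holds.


|A| = 5.
Step 1: Compute A + A by enumerating all 25 pairs.
A + A = {-8, -1, 3, 4, 6, 10, 11, 13, 14, 15, 16, 17, 18, 20}, so |A + A| = 14.
Step 2: Doubling constant K = |A + A|/|A| = 14/5 = 14/5 ≈ 2.8000.
Step 3: Plünnecke-Ruzsa gives |3A| ≤ K³·|A| = (2.8000)³ · 5 ≈ 109.7600.
Step 4: Compute 3A = A + A + A directly by enumerating all triples (a,b,c) ∈ A³; |3A| = 27.
Step 5: Check 27 ≤ 109.7600? Yes ✓.

K = 14/5, Plünnecke-Ruzsa bound K³|A| ≈ 109.7600, |3A| = 27, inequality holds.


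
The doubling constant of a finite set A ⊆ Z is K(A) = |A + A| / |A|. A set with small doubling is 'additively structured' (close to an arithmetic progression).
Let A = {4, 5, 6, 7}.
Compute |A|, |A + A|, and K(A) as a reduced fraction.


|A| = 4.
Compute A + A by enumerating all 16 pairs.
A + A = {8, 9, 10, 11, 12, 13, 14}, so |A + A| = 7.
K = |A + A| / |A| = 7/4 (already in lowest terms) ≈ 1.7500.
Reference: AP of size 4 gives K = 7/4 ≈ 1.7500; a fully generic set of size 4 gives K ≈ 2.5000.

|A| = 4, |A + A| = 7, K = 7/4.


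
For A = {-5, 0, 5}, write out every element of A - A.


A - A = {a - a' : a, a' ∈ A}.
Compute a - a' for each ordered pair (a, a'):
a = -5: -5--5=0, -5-0=-5, -5-5=-10
a = 0: 0--5=5, 0-0=0, 0-5=-5
a = 5: 5--5=10, 5-0=5, 5-5=0
Collecting distinct values (and noting 0 appears from a-a):
A - A = {-10, -5, 0, 5, 10}
|A - A| = 5

A - A = {-10, -5, 0, 5, 10}


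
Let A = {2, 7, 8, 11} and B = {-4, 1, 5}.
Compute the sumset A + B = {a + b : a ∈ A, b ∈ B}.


A + B = {a + b : a ∈ A, b ∈ B}.
Enumerate all |A|·|B| = 4·3 = 12 pairs (a, b) and collect distinct sums.
a = 2: 2+-4=-2, 2+1=3, 2+5=7
a = 7: 7+-4=3, 7+1=8, 7+5=12
a = 8: 8+-4=4, 8+1=9, 8+5=13
a = 11: 11+-4=7, 11+1=12, 11+5=16
Collecting distinct sums: A + B = {-2, 3, 4, 7, 8, 9, 12, 13, 16}
|A + B| = 9

A + B = {-2, 3, 4, 7, 8, 9, 12, 13, 16}


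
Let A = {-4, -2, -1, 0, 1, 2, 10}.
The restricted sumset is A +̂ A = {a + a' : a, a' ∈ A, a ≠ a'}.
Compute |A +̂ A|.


Restricted sumset: A +̂ A = {a + a' : a ∈ A, a' ∈ A, a ≠ a'}.
Equivalently, take A + A and drop any sum 2a that is achievable ONLY as a + a for a ∈ A (i.e. sums representable only with equal summands).
Enumerate pairs (a, a') with a < a' (symmetric, so each unordered pair gives one sum; this covers all a ≠ a'):
  -4 + -2 = -6
  -4 + -1 = -5
  -4 + 0 = -4
  -4 + 1 = -3
  -4 + 2 = -2
  -4 + 10 = 6
  -2 + -1 = -3
  -2 + 0 = -2
  -2 + 1 = -1
  -2 + 2 = 0
  -2 + 10 = 8
  -1 + 0 = -1
  -1 + 1 = 0
  -1 + 2 = 1
  -1 + 10 = 9
  0 + 1 = 1
  0 + 2 = 2
  0 + 10 = 10
  1 + 2 = 3
  1 + 10 = 11
  2 + 10 = 12
Collected distinct sums: {-6, -5, -4, -3, -2, -1, 0, 1, 2, 3, 6, 8, 9, 10, 11, 12}
|A +̂ A| = 16
(Reference bound: |A +̂ A| ≥ 2|A| - 3 for |A| ≥ 2, with |A| = 7 giving ≥ 11.)

|A +̂ A| = 16


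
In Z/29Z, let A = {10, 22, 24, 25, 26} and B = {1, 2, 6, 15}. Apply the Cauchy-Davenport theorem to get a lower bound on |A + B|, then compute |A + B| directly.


Cauchy-Davenport: |A + B| ≥ min(p, |A| + |B| - 1) for A, B nonempty in Z/pZ.
|A| = 5, |B| = 4, p = 29.
CD lower bound = min(29, 5 + 4 - 1) = min(29, 8) = 8.
Compute A + B mod 29 directly:
a = 10: 10+1=11, 10+2=12, 10+6=16, 10+15=25
a = 22: 22+1=23, 22+2=24, 22+6=28, 22+15=8
a = 24: 24+1=25, 24+2=26, 24+6=1, 24+15=10
a = 25: 25+1=26, 25+2=27, 25+6=2, 25+15=11
a = 26: 26+1=27, 26+2=28, 26+6=3, 26+15=12
A + B = {1, 2, 3, 8, 10, 11, 12, 16, 23, 24, 25, 26, 27, 28}, so |A + B| = 14.
Verify: 14 ≥ 8? Yes ✓.

CD lower bound = 8, actual |A + B| = 14.


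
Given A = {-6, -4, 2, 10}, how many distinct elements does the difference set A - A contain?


A - A = {a - a' : a, a' ∈ A}; |A| = 4.
Bounds: 2|A|-1 ≤ |A - A| ≤ |A|² - |A| + 1, i.e. 7 ≤ |A - A| ≤ 13.
Note: 0 ∈ A - A always (from a - a). The set is symmetric: if d ∈ A - A then -d ∈ A - A.
Enumerate nonzero differences d = a - a' with a > a' (then include -d):
Positive differences: {2, 6, 8, 14, 16}
Full difference set: {0} ∪ (positive diffs) ∪ (negative diffs).
|A - A| = 1 + 2·5 = 11 (matches direct enumeration: 11).

|A - A| = 11


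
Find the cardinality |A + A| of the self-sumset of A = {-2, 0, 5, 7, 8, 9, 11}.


A + A = {a + a' : a, a' ∈ A}; |A| = 7.
General bounds: 2|A| - 1 ≤ |A + A| ≤ |A|(|A|+1)/2, i.e. 13 ≤ |A + A| ≤ 28.
Lower bound 2|A|-1 is attained iff A is an arithmetic progression.
Enumerate sums a + a' for a ≤ a' (symmetric, so this suffices):
a = -2: -2+-2=-4, -2+0=-2, -2+5=3, -2+7=5, -2+8=6, -2+9=7, -2+11=9
a = 0: 0+0=0, 0+5=5, 0+7=7, 0+8=8, 0+9=9, 0+11=11
a = 5: 5+5=10, 5+7=12, 5+8=13, 5+9=14, 5+11=16
a = 7: 7+7=14, 7+8=15, 7+9=16, 7+11=18
a = 8: 8+8=16, 8+9=17, 8+11=19
a = 9: 9+9=18, 9+11=20
a = 11: 11+11=22
Distinct sums: {-4, -2, 0, 3, 5, 6, 7, 8, 9, 10, 11, 12, 13, 14, 15, 16, 17, 18, 19, 20, 22}
|A + A| = 21

|A + A| = 21


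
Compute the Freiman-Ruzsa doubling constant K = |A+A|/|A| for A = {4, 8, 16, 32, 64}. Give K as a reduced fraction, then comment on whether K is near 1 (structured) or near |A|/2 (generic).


|A| = 5.
Compute A + A by enumerating all 25 pairs.
A + A = {8, 12, 16, 20, 24, 32, 36, 40, 48, 64, 68, 72, 80, 96, 128}, so |A + A| = 15.
K = |A + A| / |A| = 15/5 = 3/1 ≈ 3.0000.
Reference: AP of size 5 gives K = 9/5 ≈ 1.8000; a fully generic set of size 5 gives K ≈ 3.0000.

|A| = 5, |A + A| = 15, K = 15/5 = 3/1.


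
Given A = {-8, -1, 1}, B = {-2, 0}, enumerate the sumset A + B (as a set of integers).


A + B = {a + b : a ∈ A, b ∈ B}.
Enumerate all |A|·|B| = 3·2 = 6 pairs (a, b) and collect distinct sums.
a = -8: -8+-2=-10, -8+0=-8
a = -1: -1+-2=-3, -1+0=-1
a = 1: 1+-2=-1, 1+0=1
Collecting distinct sums: A + B = {-10, -8, -3, -1, 1}
|A + B| = 5

A + B = {-10, -8, -3, -1, 1}


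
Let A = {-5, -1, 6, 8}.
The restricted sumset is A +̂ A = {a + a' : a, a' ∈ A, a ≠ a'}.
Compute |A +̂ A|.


Restricted sumset: A +̂ A = {a + a' : a ∈ A, a' ∈ A, a ≠ a'}.
Equivalently, take A + A and drop any sum 2a that is achievable ONLY as a + a for a ∈ A (i.e. sums representable only with equal summands).
Enumerate pairs (a, a') with a < a' (symmetric, so each unordered pair gives one sum; this covers all a ≠ a'):
  -5 + -1 = -6
  -5 + 6 = 1
  -5 + 8 = 3
  -1 + 6 = 5
  -1 + 8 = 7
  6 + 8 = 14
Collected distinct sums: {-6, 1, 3, 5, 7, 14}
|A +̂ A| = 6
(Reference bound: |A +̂ A| ≥ 2|A| - 3 for |A| ≥ 2, with |A| = 4 giving ≥ 5.)

|A +̂ A| = 6


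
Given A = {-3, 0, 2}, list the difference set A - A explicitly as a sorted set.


A - A = {a - a' : a, a' ∈ A}.
Compute a - a' for each ordered pair (a, a'):
a = -3: -3--3=0, -3-0=-3, -3-2=-5
a = 0: 0--3=3, 0-0=0, 0-2=-2
a = 2: 2--3=5, 2-0=2, 2-2=0
Collecting distinct values (and noting 0 appears from a-a):
A - A = {-5, -3, -2, 0, 2, 3, 5}
|A - A| = 7

A - A = {-5, -3, -2, 0, 2, 3, 5}


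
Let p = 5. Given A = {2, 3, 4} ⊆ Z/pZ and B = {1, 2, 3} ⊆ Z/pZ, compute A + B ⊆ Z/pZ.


Work in Z/5Z: reduce every sum a + b modulo 5.
Enumerate all 9 pairs:
a = 2: 2+1=3, 2+2=4, 2+3=0
a = 3: 3+1=4, 3+2=0, 3+3=1
a = 4: 4+1=0, 4+2=1, 4+3=2
Distinct residues collected: {0, 1, 2, 3, 4}
|A + B| = 5 (out of 5 total residues).

A + B = {0, 1, 2, 3, 4}


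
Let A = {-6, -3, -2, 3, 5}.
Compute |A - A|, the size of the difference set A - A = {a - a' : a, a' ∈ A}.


A - A = {a - a' : a, a' ∈ A}; |A| = 5.
Bounds: 2|A|-1 ≤ |A - A| ≤ |A|² - |A| + 1, i.e. 9 ≤ |A - A| ≤ 21.
Note: 0 ∈ A - A always (from a - a). The set is symmetric: if d ∈ A - A then -d ∈ A - A.
Enumerate nonzero differences d = a - a' with a > a' (then include -d):
Positive differences: {1, 2, 3, 4, 5, 6, 7, 8, 9, 11}
Full difference set: {0} ∪ (positive diffs) ∪ (negative diffs).
|A - A| = 1 + 2·10 = 21 (matches direct enumeration: 21).

|A - A| = 21


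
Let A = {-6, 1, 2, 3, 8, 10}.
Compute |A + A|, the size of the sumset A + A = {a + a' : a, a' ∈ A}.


A + A = {a + a' : a, a' ∈ A}; |A| = 6.
General bounds: 2|A| - 1 ≤ |A + A| ≤ |A|(|A|+1)/2, i.e. 11 ≤ |A + A| ≤ 21.
Lower bound 2|A|-1 is attained iff A is an arithmetic progression.
Enumerate sums a + a' for a ≤ a' (symmetric, so this suffices):
a = -6: -6+-6=-12, -6+1=-5, -6+2=-4, -6+3=-3, -6+8=2, -6+10=4
a = 1: 1+1=2, 1+2=3, 1+3=4, 1+8=9, 1+10=11
a = 2: 2+2=4, 2+3=5, 2+8=10, 2+10=12
a = 3: 3+3=6, 3+8=11, 3+10=13
a = 8: 8+8=16, 8+10=18
a = 10: 10+10=20
Distinct sums: {-12, -5, -4, -3, 2, 3, 4, 5, 6, 9, 10, 11, 12, 13, 16, 18, 20}
|A + A| = 17

|A + A| = 17


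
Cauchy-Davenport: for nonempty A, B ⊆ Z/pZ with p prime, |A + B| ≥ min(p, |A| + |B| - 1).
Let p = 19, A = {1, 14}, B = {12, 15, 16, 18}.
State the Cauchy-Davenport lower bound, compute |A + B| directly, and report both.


Cauchy-Davenport: |A + B| ≥ min(p, |A| + |B| - 1) for A, B nonempty in Z/pZ.
|A| = 2, |B| = 4, p = 19.
CD lower bound = min(19, 2 + 4 - 1) = min(19, 5) = 5.
Compute A + B mod 19 directly:
a = 1: 1+12=13, 1+15=16, 1+16=17, 1+18=0
a = 14: 14+12=7, 14+15=10, 14+16=11, 14+18=13
A + B = {0, 7, 10, 11, 13, 16, 17}, so |A + B| = 7.
Verify: 7 ≥ 5? Yes ✓.

CD lower bound = 5, actual |A + B| = 7.


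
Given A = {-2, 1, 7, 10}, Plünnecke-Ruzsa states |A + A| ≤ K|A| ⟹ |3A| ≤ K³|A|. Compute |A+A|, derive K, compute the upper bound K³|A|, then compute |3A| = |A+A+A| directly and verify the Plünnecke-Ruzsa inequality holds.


|A| = 4.
Step 1: Compute A + A by enumerating all 16 pairs.
A + A = {-4, -1, 2, 5, 8, 11, 14, 17, 20}, so |A + A| = 9.
Step 2: Doubling constant K = |A + A|/|A| = 9/4 = 9/4 ≈ 2.2500.
Step 3: Plünnecke-Ruzsa gives |3A| ≤ K³·|A| = (2.2500)³ · 4 ≈ 45.5625.
Step 4: Compute 3A = A + A + A directly by enumerating all triples (a,b,c) ∈ A³; |3A| = 13.
Step 5: Check 13 ≤ 45.5625? Yes ✓.

K = 9/4, Plünnecke-Ruzsa bound K³|A| ≈ 45.5625, |3A| = 13, inequality holds.


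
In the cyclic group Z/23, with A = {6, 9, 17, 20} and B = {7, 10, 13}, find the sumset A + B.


Work in Z/23Z: reduce every sum a + b modulo 23.
Enumerate all 12 pairs:
a = 6: 6+7=13, 6+10=16, 6+13=19
a = 9: 9+7=16, 9+10=19, 9+13=22
a = 17: 17+7=1, 17+10=4, 17+13=7
a = 20: 20+7=4, 20+10=7, 20+13=10
Distinct residues collected: {1, 4, 7, 10, 13, 16, 19, 22}
|A + B| = 8 (out of 23 total residues).

A + B = {1, 4, 7, 10, 13, 16, 19, 22}


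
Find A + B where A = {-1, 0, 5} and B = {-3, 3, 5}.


A + B = {a + b : a ∈ A, b ∈ B}.
Enumerate all |A|·|B| = 3·3 = 9 pairs (a, b) and collect distinct sums.
a = -1: -1+-3=-4, -1+3=2, -1+5=4
a = 0: 0+-3=-3, 0+3=3, 0+5=5
a = 5: 5+-3=2, 5+3=8, 5+5=10
Collecting distinct sums: A + B = {-4, -3, 2, 3, 4, 5, 8, 10}
|A + B| = 8

A + B = {-4, -3, 2, 3, 4, 5, 8, 10}


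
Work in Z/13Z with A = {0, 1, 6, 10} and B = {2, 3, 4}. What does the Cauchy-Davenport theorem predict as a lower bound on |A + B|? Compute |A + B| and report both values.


Cauchy-Davenport: |A + B| ≥ min(p, |A| + |B| - 1) for A, B nonempty in Z/pZ.
|A| = 4, |B| = 3, p = 13.
CD lower bound = min(13, 4 + 3 - 1) = min(13, 6) = 6.
Compute A + B mod 13 directly:
a = 0: 0+2=2, 0+3=3, 0+4=4
a = 1: 1+2=3, 1+3=4, 1+4=5
a = 6: 6+2=8, 6+3=9, 6+4=10
a = 10: 10+2=12, 10+3=0, 10+4=1
A + B = {0, 1, 2, 3, 4, 5, 8, 9, 10, 12}, so |A + B| = 10.
Verify: 10 ≥ 6? Yes ✓.

CD lower bound = 6, actual |A + B| = 10.


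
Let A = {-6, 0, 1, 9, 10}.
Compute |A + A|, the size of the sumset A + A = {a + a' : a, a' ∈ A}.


A + A = {a + a' : a, a' ∈ A}; |A| = 5.
General bounds: 2|A| - 1 ≤ |A + A| ≤ |A|(|A|+1)/2, i.e. 9 ≤ |A + A| ≤ 15.
Lower bound 2|A|-1 is attained iff A is an arithmetic progression.
Enumerate sums a + a' for a ≤ a' (symmetric, so this suffices):
a = -6: -6+-6=-12, -6+0=-6, -6+1=-5, -6+9=3, -6+10=4
a = 0: 0+0=0, 0+1=1, 0+9=9, 0+10=10
a = 1: 1+1=2, 1+9=10, 1+10=11
a = 9: 9+9=18, 9+10=19
a = 10: 10+10=20
Distinct sums: {-12, -6, -5, 0, 1, 2, 3, 4, 9, 10, 11, 18, 19, 20}
|A + A| = 14

|A + A| = 14


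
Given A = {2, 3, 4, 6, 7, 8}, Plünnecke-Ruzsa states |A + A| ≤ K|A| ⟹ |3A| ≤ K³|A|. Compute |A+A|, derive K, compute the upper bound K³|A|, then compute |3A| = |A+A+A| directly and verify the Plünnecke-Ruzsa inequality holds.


|A| = 6.
Step 1: Compute A + A by enumerating all 36 pairs.
A + A = {4, 5, 6, 7, 8, 9, 10, 11, 12, 13, 14, 15, 16}, so |A + A| = 13.
Step 2: Doubling constant K = |A + A|/|A| = 13/6 = 13/6 ≈ 2.1667.
Step 3: Plünnecke-Ruzsa gives |3A| ≤ K³·|A| = (2.1667)³ · 6 ≈ 61.0278.
Step 4: Compute 3A = A + A + A directly by enumerating all triples (a,b,c) ∈ A³; |3A| = 19.
Step 5: Check 19 ≤ 61.0278? Yes ✓.

K = 13/6, Plünnecke-Ruzsa bound K³|A| ≈ 61.0278, |3A| = 19, inequality holds.


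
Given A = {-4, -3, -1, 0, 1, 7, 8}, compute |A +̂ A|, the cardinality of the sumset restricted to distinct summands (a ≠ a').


Restricted sumset: A +̂ A = {a + a' : a ∈ A, a' ∈ A, a ≠ a'}.
Equivalently, take A + A and drop any sum 2a that is achievable ONLY as a + a for a ∈ A (i.e. sums representable only with equal summands).
Enumerate pairs (a, a') with a < a' (symmetric, so each unordered pair gives one sum; this covers all a ≠ a'):
  -4 + -3 = -7
  -4 + -1 = -5
  -4 + 0 = -4
  -4 + 1 = -3
  -4 + 7 = 3
  -4 + 8 = 4
  -3 + -1 = -4
  -3 + 0 = -3
  -3 + 1 = -2
  -3 + 7 = 4
  -3 + 8 = 5
  -1 + 0 = -1
  -1 + 1 = 0
  -1 + 7 = 6
  -1 + 8 = 7
  0 + 1 = 1
  0 + 7 = 7
  0 + 8 = 8
  1 + 7 = 8
  1 + 8 = 9
  7 + 8 = 15
Collected distinct sums: {-7, -5, -4, -3, -2, -1, 0, 1, 3, 4, 5, 6, 7, 8, 9, 15}
|A +̂ A| = 16
(Reference bound: |A +̂ A| ≥ 2|A| - 3 for |A| ≥ 2, with |A| = 7 giving ≥ 11.)

|A +̂ A| = 16


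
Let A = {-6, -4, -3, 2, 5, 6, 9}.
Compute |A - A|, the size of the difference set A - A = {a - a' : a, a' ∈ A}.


A - A = {a - a' : a, a' ∈ A}; |A| = 7.
Bounds: 2|A|-1 ≤ |A - A| ≤ |A|² - |A| + 1, i.e. 13 ≤ |A - A| ≤ 43.
Note: 0 ∈ A - A always (from a - a). The set is symmetric: if d ∈ A - A then -d ∈ A - A.
Enumerate nonzero differences d = a - a' with a > a' (then include -d):
Positive differences: {1, 2, 3, 4, 5, 6, 7, 8, 9, 10, 11, 12, 13, 15}
Full difference set: {0} ∪ (positive diffs) ∪ (negative diffs).
|A - A| = 1 + 2·14 = 29 (matches direct enumeration: 29).

|A - A| = 29


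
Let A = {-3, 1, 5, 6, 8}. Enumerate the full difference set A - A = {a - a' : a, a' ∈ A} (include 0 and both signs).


A - A = {a - a' : a, a' ∈ A}.
Compute a - a' for each ordered pair (a, a'):
a = -3: -3--3=0, -3-1=-4, -3-5=-8, -3-6=-9, -3-8=-11
a = 1: 1--3=4, 1-1=0, 1-5=-4, 1-6=-5, 1-8=-7
a = 5: 5--3=8, 5-1=4, 5-5=0, 5-6=-1, 5-8=-3
a = 6: 6--3=9, 6-1=5, 6-5=1, 6-6=0, 6-8=-2
a = 8: 8--3=11, 8-1=7, 8-5=3, 8-6=2, 8-8=0
Collecting distinct values (and noting 0 appears from a-a):
A - A = {-11, -9, -8, -7, -5, -4, -3, -2, -1, 0, 1, 2, 3, 4, 5, 7, 8, 9, 11}
|A - A| = 19

A - A = {-11, -9, -8, -7, -5, -4, -3, -2, -1, 0, 1, 2, 3, 4, 5, 7, 8, 9, 11}


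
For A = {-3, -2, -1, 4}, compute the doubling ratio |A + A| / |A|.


|A| = 4.
Compute A + A by enumerating all 16 pairs.
A + A = {-6, -5, -4, -3, -2, 1, 2, 3, 8}, so |A + A| = 9.
K = |A + A| / |A| = 9/4 (already in lowest terms) ≈ 2.2500.
Reference: AP of size 4 gives K = 7/4 ≈ 1.7500; a fully generic set of size 4 gives K ≈ 2.5000.

|A| = 4, |A + A| = 9, K = 9/4.


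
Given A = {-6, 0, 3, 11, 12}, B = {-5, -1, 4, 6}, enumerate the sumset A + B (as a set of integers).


A + B = {a + b : a ∈ A, b ∈ B}.
Enumerate all |A|·|B| = 5·4 = 20 pairs (a, b) and collect distinct sums.
a = -6: -6+-5=-11, -6+-1=-7, -6+4=-2, -6+6=0
a = 0: 0+-5=-5, 0+-1=-1, 0+4=4, 0+6=6
a = 3: 3+-5=-2, 3+-1=2, 3+4=7, 3+6=9
a = 11: 11+-5=6, 11+-1=10, 11+4=15, 11+6=17
a = 12: 12+-5=7, 12+-1=11, 12+4=16, 12+6=18
Collecting distinct sums: A + B = {-11, -7, -5, -2, -1, 0, 2, 4, 6, 7, 9, 10, 11, 15, 16, 17, 18}
|A + B| = 17

A + B = {-11, -7, -5, -2, -1, 0, 2, 4, 6, 7, 9, 10, 11, 15, 16, 17, 18}


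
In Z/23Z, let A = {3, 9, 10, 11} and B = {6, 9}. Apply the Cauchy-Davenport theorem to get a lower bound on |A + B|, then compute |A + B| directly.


Cauchy-Davenport: |A + B| ≥ min(p, |A| + |B| - 1) for A, B nonempty in Z/pZ.
|A| = 4, |B| = 2, p = 23.
CD lower bound = min(23, 4 + 2 - 1) = min(23, 5) = 5.
Compute A + B mod 23 directly:
a = 3: 3+6=9, 3+9=12
a = 9: 9+6=15, 9+9=18
a = 10: 10+6=16, 10+9=19
a = 11: 11+6=17, 11+9=20
A + B = {9, 12, 15, 16, 17, 18, 19, 20}, so |A + B| = 8.
Verify: 8 ≥ 5? Yes ✓.

CD lower bound = 5, actual |A + B| = 8.


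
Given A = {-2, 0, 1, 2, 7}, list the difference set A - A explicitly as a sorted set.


A - A = {a - a' : a, a' ∈ A}.
Compute a - a' for each ordered pair (a, a'):
a = -2: -2--2=0, -2-0=-2, -2-1=-3, -2-2=-4, -2-7=-9
a = 0: 0--2=2, 0-0=0, 0-1=-1, 0-2=-2, 0-7=-7
a = 1: 1--2=3, 1-0=1, 1-1=0, 1-2=-1, 1-7=-6
a = 2: 2--2=4, 2-0=2, 2-1=1, 2-2=0, 2-7=-5
a = 7: 7--2=9, 7-0=7, 7-1=6, 7-2=5, 7-7=0
Collecting distinct values (and noting 0 appears from a-a):
A - A = {-9, -7, -6, -5, -4, -3, -2, -1, 0, 1, 2, 3, 4, 5, 6, 7, 9}
|A - A| = 17

A - A = {-9, -7, -6, -5, -4, -3, -2, -1, 0, 1, 2, 3, 4, 5, 6, 7, 9}


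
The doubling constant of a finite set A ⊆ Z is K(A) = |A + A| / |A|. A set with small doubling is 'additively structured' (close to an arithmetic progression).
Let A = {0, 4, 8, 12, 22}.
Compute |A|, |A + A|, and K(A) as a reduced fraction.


|A| = 5.
Compute A + A by enumerating all 25 pairs.
A + A = {0, 4, 8, 12, 16, 20, 22, 24, 26, 30, 34, 44}, so |A + A| = 12.
K = |A + A| / |A| = 12/5 (already in lowest terms) ≈ 2.4000.
Reference: AP of size 5 gives K = 9/5 ≈ 1.8000; a fully generic set of size 5 gives K ≈ 3.0000.

|A| = 5, |A + A| = 12, K = 12/5.


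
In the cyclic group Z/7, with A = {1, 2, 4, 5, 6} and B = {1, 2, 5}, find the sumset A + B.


Work in Z/7Z: reduce every sum a + b modulo 7.
Enumerate all 15 pairs:
a = 1: 1+1=2, 1+2=3, 1+5=6
a = 2: 2+1=3, 2+2=4, 2+5=0
a = 4: 4+1=5, 4+2=6, 4+5=2
a = 5: 5+1=6, 5+2=0, 5+5=3
a = 6: 6+1=0, 6+2=1, 6+5=4
Distinct residues collected: {0, 1, 2, 3, 4, 5, 6}
|A + B| = 7 (out of 7 total residues).

A + B = {0, 1, 2, 3, 4, 5, 6}


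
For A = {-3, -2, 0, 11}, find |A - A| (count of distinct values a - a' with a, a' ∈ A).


A - A = {a - a' : a, a' ∈ A}; |A| = 4.
Bounds: 2|A|-1 ≤ |A - A| ≤ |A|² - |A| + 1, i.e. 7 ≤ |A - A| ≤ 13.
Note: 0 ∈ A - A always (from a - a). The set is symmetric: if d ∈ A - A then -d ∈ A - A.
Enumerate nonzero differences d = a - a' with a > a' (then include -d):
Positive differences: {1, 2, 3, 11, 13, 14}
Full difference set: {0} ∪ (positive diffs) ∪ (negative diffs).
|A - A| = 1 + 2·6 = 13 (matches direct enumeration: 13).

|A - A| = 13


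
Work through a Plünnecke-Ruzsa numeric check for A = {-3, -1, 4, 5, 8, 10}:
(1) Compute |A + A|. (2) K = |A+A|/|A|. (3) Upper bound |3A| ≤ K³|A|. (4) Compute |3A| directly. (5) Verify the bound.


|A| = 6.
Step 1: Compute A + A by enumerating all 36 pairs.
A + A = {-6, -4, -2, 1, 2, 3, 4, 5, 7, 8, 9, 10, 12, 13, 14, 15, 16, 18, 20}, so |A + A| = 19.
Step 2: Doubling constant K = |A + A|/|A| = 19/6 = 19/6 ≈ 3.1667.
Step 3: Plünnecke-Ruzsa gives |3A| ≤ K³·|A| = (3.1667)³ · 6 ≈ 190.5278.
Step 4: Compute 3A = A + A + A directly by enumerating all triples (a,b,c) ∈ A³; |3A| = 35.
Step 5: Check 35 ≤ 190.5278? Yes ✓.

K = 19/6, Plünnecke-Ruzsa bound K³|A| ≈ 190.5278, |3A| = 35, inequality holds.


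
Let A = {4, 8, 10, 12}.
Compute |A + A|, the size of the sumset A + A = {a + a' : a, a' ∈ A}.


A + A = {a + a' : a, a' ∈ A}; |A| = 4.
General bounds: 2|A| - 1 ≤ |A + A| ≤ |A|(|A|+1)/2, i.e. 7 ≤ |A + A| ≤ 10.
Lower bound 2|A|-1 is attained iff A is an arithmetic progression.
Enumerate sums a + a' for a ≤ a' (symmetric, so this suffices):
a = 4: 4+4=8, 4+8=12, 4+10=14, 4+12=16
a = 8: 8+8=16, 8+10=18, 8+12=20
a = 10: 10+10=20, 10+12=22
a = 12: 12+12=24
Distinct sums: {8, 12, 14, 16, 18, 20, 22, 24}
|A + A| = 8

|A + A| = 8


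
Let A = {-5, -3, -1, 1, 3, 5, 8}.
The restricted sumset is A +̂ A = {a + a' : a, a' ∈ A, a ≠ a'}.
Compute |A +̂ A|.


Restricted sumset: A +̂ A = {a + a' : a ∈ A, a' ∈ A, a ≠ a'}.
Equivalently, take A + A and drop any sum 2a that is achievable ONLY as a + a for a ∈ A (i.e. sums representable only with equal summands).
Enumerate pairs (a, a') with a < a' (symmetric, so each unordered pair gives one sum; this covers all a ≠ a'):
  -5 + -3 = -8
  -5 + -1 = -6
  -5 + 1 = -4
  -5 + 3 = -2
  -5 + 5 = 0
  -5 + 8 = 3
  -3 + -1 = -4
  -3 + 1 = -2
  -3 + 3 = 0
  -3 + 5 = 2
  -3 + 8 = 5
  -1 + 1 = 0
  -1 + 3 = 2
  -1 + 5 = 4
  -1 + 8 = 7
  1 + 3 = 4
  1 + 5 = 6
  1 + 8 = 9
  3 + 5 = 8
  3 + 8 = 11
  5 + 8 = 13
Collected distinct sums: {-8, -6, -4, -2, 0, 2, 3, 4, 5, 6, 7, 8, 9, 11, 13}
|A +̂ A| = 15
(Reference bound: |A +̂ A| ≥ 2|A| - 3 for |A| ≥ 2, with |A| = 7 giving ≥ 11.)

|A +̂ A| = 15


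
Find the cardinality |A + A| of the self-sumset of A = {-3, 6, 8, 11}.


A + A = {a + a' : a, a' ∈ A}; |A| = 4.
General bounds: 2|A| - 1 ≤ |A + A| ≤ |A|(|A|+1)/2, i.e. 7 ≤ |A + A| ≤ 10.
Lower bound 2|A|-1 is attained iff A is an arithmetic progression.
Enumerate sums a + a' for a ≤ a' (symmetric, so this suffices):
a = -3: -3+-3=-6, -3+6=3, -3+8=5, -3+11=8
a = 6: 6+6=12, 6+8=14, 6+11=17
a = 8: 8+8=16, 8+11=19
a = 11: 11+11=22
Distinct sums: {-6, 3, 5, 8, 12, 14, 16, 17, 19, 22}
|A + A| = 10

|A + A| = 10


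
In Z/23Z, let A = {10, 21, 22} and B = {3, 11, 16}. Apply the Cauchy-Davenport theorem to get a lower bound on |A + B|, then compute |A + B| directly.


Cauchy-Davenport: |A + B| ≥ min(p, |A| + |B| - 1) for A, B nonempty in Z/pZ.
|A| = 3, |B| = 3, p = 23.
CD lower bound = min(23, 3 + 3 - 1) = min(23, 5) = 5.
Compute A + B mod 23 directly:
a = 10: 10+3=13, 10+11=21, 10+16=3
a = 21: 21+3=1, 21+11=9, 21+16=14
a = 22: 22+3=2, 22+11=10, 22+16=15
A + B = {1, 2, 3, 9, 10, 13, 14, 15, 21}, so |A + B| = 9.
Verify: 9 ≥ 5? Yes ✓.

CD lower bound = 5, actual |A + B| = 9.


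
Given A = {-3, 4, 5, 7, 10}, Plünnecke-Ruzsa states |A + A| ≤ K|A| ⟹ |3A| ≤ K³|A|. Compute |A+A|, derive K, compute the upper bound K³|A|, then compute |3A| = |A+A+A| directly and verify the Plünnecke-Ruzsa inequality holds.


|A| = 5.
Step 1: Compute A + A by enumerating all 25 pairs.
A + A = {-6, 1, 2, 4, 7, 8, 9, 10, 11, 12, 14, 15, 17, 20}, so |A + A| = 14.
Step 2: Doubling constant K = |A + A|/|A| = 14/5 = 14/5 ≈ 2.8000.
Step 3: Plünnecke-Ruzsa gives |3A| ≤ K³·|A| = (2.8000)³ · 5 ≈ 109.7600.
Step 4: Compute 3A = A + A + A directly by enumerating all triples (a,b,c) ∈ A³; |3A| = 26.
Step 5: Check 26 ≤ 109.7600? Yes ✓.

K = 14/5, Plünnecke-Ruzsa bound K³|A| ≈ 109.7600, |3A| = 26, inequality holds.


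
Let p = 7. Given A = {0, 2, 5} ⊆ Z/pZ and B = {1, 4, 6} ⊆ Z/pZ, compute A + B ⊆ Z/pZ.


Work in Z/7Z: reduce every sum a + b modulo 7.
Enumerate all 9 pairs:
a = 0: 0+1=1, 0+4=4, 0+6=6
a = 2: 2+1=3, 2+4=6, 2+6=1
a = 5: 5+1=6, 5+4=2, 5+6=4
Distinct residues collected: {1, 2, 3, 4, 6}
|A + B| = 5 (out of 7 total residues).

A + B = {1, 2, 3, 4, 6}


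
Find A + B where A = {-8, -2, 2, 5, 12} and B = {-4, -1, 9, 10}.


A + B = {a + b : a ∈ A, b ∈ B}.
Enumerate all |A|·|B| = 5·4 = 20 pairs (a, b) and collect distinct sums.
a = -8: -8+-4=-12, -8+-1=-9, -8+9=1, -8+10=2
a = -2: -2+-4=-6, -2+-1=-3, -2+9=7, -2+10=8
a = 2: 2+-4=-2, 2+-1=1, 2+9=11, 2+10=12
a = 5: 5+-4=1, 5+-1=4, 5+9=14, 5+10=15
a = 12: 12+-4=8, 12+-1=11, 12+9=21, 12+10=22
Collecting distinct sums: A + B = {-12, -9, -6, -3, -2, 1, 2, 4, 7, 8, 11, 12, 14, 15, 21, 22}
|A + B| = 16

A + B = {-12, -9, -6, -3, -2, 1, 2, 4, 7, 8, 11, 12, 14, 15, 21, 22}


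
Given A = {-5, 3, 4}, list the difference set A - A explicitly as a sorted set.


A - A = {a - a' : a, a' ∈ A}.
Compute a - a' for each ordered pair (a, a'):
a = -5: -5--5=0, -5-3=-8, -5-4=-9
a = 3: 3--5=8, 3-3=0, 3-4=-1
a = 4: 4--5=9, 4-3=1, 4-4=0
Collecting distinct values (and noting 0 appears from a-a):
A - A = {-9, -8, -1, 0, 1, 8, 9}
|A - A| = 7

A - A = {-9, -8, -1, 0, 1, 8, 9}


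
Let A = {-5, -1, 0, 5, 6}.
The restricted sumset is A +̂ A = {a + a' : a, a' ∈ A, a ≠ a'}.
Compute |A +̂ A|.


Restricted sumset: A +̂ A = {a + a' : a ∈ A, a' ∈ A, a ≠ a'}.
Equivalently, take A + A and drop any sum 2a that is achievable ONLY as a + a for a ∈ A (i.e. sums representable only with equal summands).
Enumerate pairs (a, a') with a < a' (symmetric, so each unordered pair gives one sum; this covers all a ≠ a'):
  -5 + -1 = -6
  -5 + 0 = -5
  -5 + 5 = 0
  -5 + 6 = 1
  -1 + 0 = -1
  -1 + 5 = 4
  -1 + 6 = 5
  0 + 5 = 5
  0 + 6 = 6
  5 + 6 = 11
Collected distinct sums: {-6, -5, -1, 0, 1, 4, 5, 6, 11}
|A +̂ A| = 9
(Reference bound: |A +̂ A| ≥ 2|A| - 3 for |A| ≥ 2, with |A| = 5 giving ≥ 7.)

|A +̂ A| = 9


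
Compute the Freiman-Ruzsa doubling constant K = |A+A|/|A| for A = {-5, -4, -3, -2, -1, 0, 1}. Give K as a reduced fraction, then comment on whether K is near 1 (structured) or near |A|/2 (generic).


|A| = 7.
Compute A + A by enumerating all 49 pairs.
A + A = {-10, -9, -8, -7, -6, -5, -4, -3, -2, -1, 0, 1, 2}, so |A + A| = 13.
K = |A + A| / |A| = 13/7 (already in lowest terms) ≈ 1.8571.
Reference: AP of size 7 gives K = 13/7 ≈ 1.8571; a fully generic set of size 7 gives K ≈ 4.0000.

|A| = 7, |A + A| = 13, K = 13/7.


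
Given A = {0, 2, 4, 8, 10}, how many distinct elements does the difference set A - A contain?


A - A = {a - a' : a, a' ∈ A}; |A| = 5.
Bounds: 2|A|-1 ≤ |A - A| ≤ |A|² - |A| + 1, i.e. 9 ≤ |A - A| ≤ 21.
Note: 0 ∈ A - A always (from a - a). The set is symmetric: if d ∈ A - A then -d ∈ A - A.
Enumerate nonzero differences d = a - a' with a > a' (then include -d):
Positive differences: {2, 4, 6, 8, 10}
Full difference set: {0} ∪ (positive diffs) ∪ (negative diffs).
|A - A| = 1 + 2·5 = 11 (matches direct enumeration: 11).

|A - A| = 11


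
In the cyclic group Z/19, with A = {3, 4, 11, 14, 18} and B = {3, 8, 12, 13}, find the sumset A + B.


Work in Z/19Z: reduce every sum a + b modulo 19.
Enumerate all 20 pairs:
a = 3: 3+3=6, 3+8=11, 3+12=15, 3+13=16
a = 4: 4+3=7, 4+8=12, 4+12=16, 4+13=17
a = 11: 11+3=14, 11+8=0, 11+12=4, 11+13=5
a = 14: 14+3=17, 14+8=3, 14+12=7, 14+13=8
a = 18: 18+3=2, 18+8=7, 18+12=11, 18+13=12
Distinct residues collected: {0, 2, 3, 4, 5, 6, 7, 8, 11, 12, 14, 15, 16, 17}
|A + B| = 14 (out of 19 total residues).

A + B = {0, 2, 3, 4, 5, 6, 7, 8, 11, 12, 14, 15, 16, 17}


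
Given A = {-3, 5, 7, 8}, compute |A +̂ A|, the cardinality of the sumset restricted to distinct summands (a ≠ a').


Restricted sumset: A +̂ A = {a + a' : a ∈ A, a' ∈ A, a ≠ a'}.
Equivalently, take A + A and drop any sum 2a that is achievable ONLY as a + a for a ∈ A (i.e. sums representable only with equal summands).
Enumerate pairs (a, a') with a < a' (symmetric, so each unordered pair gives one sum; this covers all a ≠ a'):
  -3 + 5 = 2
  -3 + 7 = 4
  -3 + 8 = 5
  5 + 7 = 12
  5 + 8 = 13
  7 + 8 = 15
Collected distinct sums: {2, 4, 5, 12, 13, 15}
|A +̂ A| = 6
(Reference bound: |A +̂ A| ≥ 2|A| - 3 for |A| ≥ 2, with |A| = 4 giving ≥ 5.)

|A +̂ A| = 6


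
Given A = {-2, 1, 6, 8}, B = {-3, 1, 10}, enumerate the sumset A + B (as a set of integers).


A + B = {a + b : a ∈ A, b ∈ B}.
Enumerate all |A|·|B| = 4·3 = 12 pairs (a, b) and collect distinct sums.
a = -2: -2+-3=-5, -2+1=-1, -2+10=8
a = 1: 1+-3=-2, 1+1=2, 1+10=11
a = 6: 6+-3=3, 6+1=7, 6+10=16
a = 8: 8+-3=5, 8+1=9, 8+10=18
Collecting distinct sums: A + B = {-5, -2, -1, 2, 3, 5, 7, 8, 9, 11, 16, 18}
|A + B| = 12

A + B = {-5, -2, -1, 2, 3, 5, 7, 8, 9, 11, 16, 18}


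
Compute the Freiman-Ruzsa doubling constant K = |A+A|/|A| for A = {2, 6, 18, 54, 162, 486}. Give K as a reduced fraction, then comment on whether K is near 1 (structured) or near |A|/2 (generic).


|A| = 6.
Compute A + A by enumerating all 36 pairs.
A + A = {4, 8, 12, 20, 24, 36, 56, 60, 72, 108, 164, 168, 180, 216, 324, 488, 492, 504, 540, 648, 972}, so |A + A| = 21.
K = |A + A| / |A| = 21/6 = 7/2 ≈ 3.5000.
Reference: AP of size 6 gives K = 11/6 ≈ 1.8333; a fully generic set of size 6 gives K ≈ 3.5000.

|A| = 6, |A + A| = 21, K = 21/6 = 7/2.


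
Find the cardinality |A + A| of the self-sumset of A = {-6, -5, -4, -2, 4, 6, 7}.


A + A = {a + a' : a, a' ∈ A}; |A| = 7.
General bounds: 2|A| - 1 ≤ |A + A| ≤ |A|(|A|+1)/2, i.e. 13 ≤ |A + A| ≤ 28.
Lower bound 2|A|-1 is attained iff A is an arithmetic progression.
Enumerate sums a + a' for a ≤ a' (symmetric, so this suffices):
a = -6: -6+-6=-12, -6+-5=-11, -6+-4=-10, -6+-2=-8, -6+4=-2, -6+6=0, -6+7=1
a = -5: -5+-5=-10, -5+-4=-9, -5+-2=-7, -5+4=-1, -5+6=1, -5+7=2
a = -4: -4+-4=-8, -4+-2=-6, -4+4=0, -4+6=2, -4+7=3
a = -2: -2+-2=-4, -2+4=2, -2+6=4, -2+7=5
a = 4: 4+4=8, 4+6=10, 4+7=11
a = 6: 6+6=12, 6+7=13
a = 7: 7+7=14
Distinct sums: {-12, -11, -10, -9, -8, -7, -6, -4, -2, -1, 0, 1, 2, 3, 4, 5, 8, 10, 11, 12, 13, 14}
|A + A| = 22

|A + A| = 22
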